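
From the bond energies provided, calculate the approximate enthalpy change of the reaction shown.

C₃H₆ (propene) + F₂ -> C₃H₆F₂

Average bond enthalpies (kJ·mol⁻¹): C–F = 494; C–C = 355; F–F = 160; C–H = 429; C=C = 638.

Bonds broken (reactants):
  C–C: 1 × 355 = 355
  C–H: 6 × 429 = 2574
  C=C: 1 × 638 = 638
  F–F: 1 × 160 = 160
  Σ(broken) = 3727 kJ
Bonds formed (products):
  C–C: 2 × 355 = 710
  C–F: 2 × 494 = 988
  C–H: 6 × 429 = 2574
  Σ(formed) = 4272 kJ
ΔH = Σ(broken) − Σ(formed) = 3727 − 4272 = −545 kJ

ΔH ≈ −545 kJ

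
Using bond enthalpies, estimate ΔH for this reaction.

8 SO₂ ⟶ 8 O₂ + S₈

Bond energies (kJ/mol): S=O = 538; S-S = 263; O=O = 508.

ΔH ≈ +2440 kJ

Bonds broken (reactants):
  S=O: 16 × 538 = 8608
  Σ(broken) = 8608 kJ
Bonds formed (products):
  O=O: 8 × 508 = 4064
  S-S: 8 × 263 = 2104
  Σ(formed) = 6168 kJ
ΔH = Σ(broken) − Σ(formed) = 8608 − 6168 = +2440 kJ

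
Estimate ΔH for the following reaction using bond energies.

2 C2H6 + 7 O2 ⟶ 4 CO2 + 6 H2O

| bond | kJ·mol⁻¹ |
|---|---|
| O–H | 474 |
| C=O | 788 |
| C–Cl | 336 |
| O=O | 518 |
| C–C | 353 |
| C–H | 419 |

Bonds broken (reactants):
  C–C: 2 × 353 = 706
  C–H: 12 × 419 = 5028
  O=O: 7 × 518 = 3626
  Σ(broken) = 9360 kJ
Bonds formed (products):
  C=O: 8 × 788 = 6304
  O–H: 12 × 474 = 5688
  Σ(formed) = 11992 kJ
ΔH = Σ(broken) − Σ(formed) = 9360 − 11992 = −2632 kJ

ΔH ≈ −2632 kJ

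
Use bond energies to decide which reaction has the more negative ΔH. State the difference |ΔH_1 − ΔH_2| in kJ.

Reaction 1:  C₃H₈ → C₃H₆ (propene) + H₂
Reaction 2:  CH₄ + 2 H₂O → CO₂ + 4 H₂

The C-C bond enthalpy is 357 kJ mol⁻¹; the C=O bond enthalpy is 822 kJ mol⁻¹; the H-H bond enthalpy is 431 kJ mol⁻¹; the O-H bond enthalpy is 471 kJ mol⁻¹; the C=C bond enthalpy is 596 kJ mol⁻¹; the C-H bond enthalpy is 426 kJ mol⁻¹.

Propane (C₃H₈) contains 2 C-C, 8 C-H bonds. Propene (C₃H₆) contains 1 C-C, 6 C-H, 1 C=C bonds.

Reaction 1:
  Bonds broken (reactants):
    C-C: 2 × 357 = 714
    C-H: 8 × 426 = 3408
    Σ(broken) = 4122 kJ
  Bonds formed (products):
    C-C: 1 × 357 = 357
    C-H: 6 × 426 = 2556
    C=C: 1 × 596 = 596
    H-H: 1 × 431 = 431
    Σ(formed) = 3940 kJ
  ΔH_1 = 4122 − 3940 = +182 kJ
Reaction 2:
  Bonds broken (reactants):
    C-H: 4 × 426 = 1704
    O-H: 4 × 471 = 1884
    Σ(broken) = 3588 kJ
  Bonds formed (products):
    C=O: 2 × 822 = 1644
    H-H: 4 × 431 = 1724
    Σ(formed) = 3368 kJ
  ΔH_2 = 3588 − 3368 = +220 kJ
ΔH_1 − ΔH_2 = −38 kJ, so reaction 1 has the more negative ΔH; |ΔH_1 − ΔH_2| = 38 kJ.

Reaction 1, by 38 kJ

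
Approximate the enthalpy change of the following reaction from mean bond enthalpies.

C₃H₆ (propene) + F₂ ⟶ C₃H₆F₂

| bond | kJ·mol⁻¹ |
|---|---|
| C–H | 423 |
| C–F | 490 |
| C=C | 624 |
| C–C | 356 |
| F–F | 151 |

Bonds broken (reactants):
  C–C: 1 × 356 = 356
  C–H: 6 × 423 = 2538
  C=C: 1 × 624 = 624
  F–F: 1 × 151 = 151
  Σ(broken) = 3669 kJ
Bonds formed (products):
  C–C: 2 × 356 = 712
  C–F: 2 × 490 = 980
  C–H: 6 × 423 = 2538
  Σ(formed) = 4230 kJ
ΔH = Σ(broken) − Σ(formed) = 3669 − 4230 = −561 kJ

ΔH ≈ −561 kJ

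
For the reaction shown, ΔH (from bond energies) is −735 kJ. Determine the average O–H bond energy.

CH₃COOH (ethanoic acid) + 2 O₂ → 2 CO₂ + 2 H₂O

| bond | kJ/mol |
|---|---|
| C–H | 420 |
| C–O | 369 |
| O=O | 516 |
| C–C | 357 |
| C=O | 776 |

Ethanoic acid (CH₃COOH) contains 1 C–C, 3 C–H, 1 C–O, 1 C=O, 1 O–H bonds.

Let D be the O–H bond energy.
Σ(broken) = 1×357 + 3×420 + 1×369 + 1×776 + 1×D + 2×516 = 3794 + D
Σ(formed) = 4×776 + 4×D = 3104 + 4D
ΔH = Σ(broken) − Σ(formed) = (3794 + D) − (3104 + 4D) = +690 − 3D
Setting this equal to −735 kJ gives 3D = 1425, so D = 475 kJ/mol.

D(O–H) ≈ 475 kJ/mol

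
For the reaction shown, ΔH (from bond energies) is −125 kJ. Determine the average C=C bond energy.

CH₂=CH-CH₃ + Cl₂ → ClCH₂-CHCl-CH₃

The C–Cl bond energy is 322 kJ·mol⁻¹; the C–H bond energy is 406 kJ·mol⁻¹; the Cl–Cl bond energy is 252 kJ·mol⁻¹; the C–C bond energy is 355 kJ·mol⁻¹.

D(C=C) ≈ 622 kJ/mol

Let D be the C=C bond energy.
Σ(broken) = 1×355 + 6×406 + 1×D + 1×252 = 3043 + D
Σ(formed) = 2×355 + 2×322 + 6×406 = 3790
ΔH = Σ(broken) − Σ(formed) = (3043 + D) − (3790) = −747 + D
Setting this equal to −125 kJ gives D = 622 kJ/mol.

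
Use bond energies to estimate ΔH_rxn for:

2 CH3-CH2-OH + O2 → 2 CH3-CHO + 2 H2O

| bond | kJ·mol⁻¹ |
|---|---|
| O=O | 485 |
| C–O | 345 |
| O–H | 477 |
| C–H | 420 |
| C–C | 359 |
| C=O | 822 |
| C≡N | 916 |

Bonds broken (reactants):
  C–C: 2 × 359 = 718
  C–H: 10 × 420 = 4200
  C–O: 2 × 345 = 690
  O–H: 2 × 477 = 954
  O=O: 1 × 485 = 485
  Σ(broken) = 7047 kJ
Bonds formed (products):
  C–C: 2 × 359 = 718
  C–H: 8 × 420 = 3360
  C=O: 2 × 822 = 1644
  O–H: 4 × 477 = 1908
  Σ(formed) = 7630 kJ
ΔH = Σ(broken) − Σ(formed) = 7047 − 7630 = −583 kJ

ΔH ≈ −583 kJ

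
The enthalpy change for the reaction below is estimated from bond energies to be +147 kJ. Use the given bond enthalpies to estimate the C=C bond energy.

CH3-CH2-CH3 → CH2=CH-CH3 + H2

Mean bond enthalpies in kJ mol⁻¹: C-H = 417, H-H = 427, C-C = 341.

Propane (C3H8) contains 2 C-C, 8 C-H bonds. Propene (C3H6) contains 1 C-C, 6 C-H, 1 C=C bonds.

D(C=C) ≈ 601 kJ/mol

Let D be the C=C bond energy.
Σ(broken) = 2×341 + 8×417 = 4018
Σ(formed) = 1×341 + 6×417 + 1×D + 1×427 = 3270 + D
ΔH = Σ(broken) − Σ(formed) = (4018) − (3270 + D) = +748 − D
Setting this equal to +147 kJ gives D = 601 kJ/mol.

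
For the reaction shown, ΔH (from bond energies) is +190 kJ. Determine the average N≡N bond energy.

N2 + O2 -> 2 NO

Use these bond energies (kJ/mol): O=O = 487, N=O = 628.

D(N≡N) ≈ 959 kJ/mol

Let D be the N≡N bond energy.
Σ(broken) = 1×D + 1×487 = 487 + D
Σ(formed) = 2×628 = 1256
ΔH = Σ(broken) − Σ(formed) = (487 + D) − (1256) = −769 + D
Setting this equal to +190 kJ gives D = 959 kJ/mol.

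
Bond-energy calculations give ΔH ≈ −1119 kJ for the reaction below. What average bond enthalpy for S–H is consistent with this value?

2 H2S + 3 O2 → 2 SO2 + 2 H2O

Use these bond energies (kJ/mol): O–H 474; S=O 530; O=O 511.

Let D be the S–H bond energy.
Σ(broken) = 3×511 + 4×D = 1533 + 4D
Σ(formed) = 4×474 + 4×530 = 4016
ΔH = Σ(broken) − Σ(formed) = (1533 + 4D) − (4016) = −2483 + 4D
Setting this equal to −1119 kJ gives 4D = 1364, so D = 341 kJ/mol.

D(S–H) ≈ 341 kJ/mol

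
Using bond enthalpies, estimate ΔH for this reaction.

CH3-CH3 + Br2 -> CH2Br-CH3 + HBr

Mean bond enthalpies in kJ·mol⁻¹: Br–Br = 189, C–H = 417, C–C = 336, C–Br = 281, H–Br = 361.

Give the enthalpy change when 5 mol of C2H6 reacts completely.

ΔH = −180 kJ

Bonds broken (reactants):
  Br–Br: 1 × 189 = 189
  C–C: 1 × 336 = 336
  C–H: 6 × 417 = 2502
  Σ(broken) = 3027 kJ
Bonds formed (products):
  C–Br: 1 × 281 = 281
  C–C: 1 × 336 = 336
  C–H: 5 × 417 = 2085
  H–Br: 1 × 361 = 361
  Σ(formed) = 3063 kJ
ΔH = Σ(broken) − Σ(formed) = 3027 − 3063 = −36 kJ
For 5× the reaction as written: 5 × (−36) = −180 kJ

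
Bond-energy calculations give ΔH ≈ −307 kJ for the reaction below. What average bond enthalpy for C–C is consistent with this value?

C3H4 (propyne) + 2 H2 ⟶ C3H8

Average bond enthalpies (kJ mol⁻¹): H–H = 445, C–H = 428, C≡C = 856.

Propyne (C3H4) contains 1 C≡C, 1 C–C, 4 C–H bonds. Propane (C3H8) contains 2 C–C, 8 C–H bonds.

Let D be the C–C bond energy.
Σ(broken) = 1×856 + 1×D + 4×428 + 2×445 = 3458 + D
Σ(formed) = 2×D + 8×428 = 3424 + 2D
ΔH = Σ(broken) − Σ(formed) = (3458 + D) − (3424 + 2D) = +34 − D
Setting this equal to −307 kJ gives D = 341 kJ/mol.

D(C–C) ≈ 341 kJ/mol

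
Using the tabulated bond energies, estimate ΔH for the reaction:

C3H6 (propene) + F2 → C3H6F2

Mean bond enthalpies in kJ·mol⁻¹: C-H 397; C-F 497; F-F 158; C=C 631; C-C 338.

Bonds broken (reactants):
  C-C: 1 × 338 = 338
  C-H: 6 × 397 = 2382
  C=C: 1 × 631 = 631
  F-F: 1 × 158 = 158
  Σ(broken) = 3509 kJ
Bonds formed (products):
  C-C: 2 × 338 = 676
  C-F: 2 × 497 = 994
  C-H: 6 × 397 = 2382
  Σ(formed) = 4052 kJ
ΔH = Σ(broken) − Σ(formed) = 3509 − 4052 = −543 kJ

ΔH ≈ −543 kJ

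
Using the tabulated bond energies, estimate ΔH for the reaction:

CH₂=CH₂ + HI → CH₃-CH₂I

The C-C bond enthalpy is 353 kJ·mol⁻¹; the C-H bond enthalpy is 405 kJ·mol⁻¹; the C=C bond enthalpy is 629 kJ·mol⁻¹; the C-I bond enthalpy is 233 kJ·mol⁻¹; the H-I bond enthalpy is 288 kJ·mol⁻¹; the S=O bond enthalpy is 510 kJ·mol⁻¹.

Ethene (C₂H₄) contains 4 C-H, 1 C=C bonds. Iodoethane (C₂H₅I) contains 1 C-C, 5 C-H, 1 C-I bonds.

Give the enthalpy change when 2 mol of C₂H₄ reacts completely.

ΔH = −148 kJ

Bonds broken (reactants):
  C-H: 4 × 405 = 1620
  C=C: 1 × 629 = 629
  H-I: 1 × 288 = 288
  Σ(broken) = 2537 kJ
Bonds formed (products):
  C-C: 1 × 353 = 353
  C-H: 5 × 405 = 2025
  C-I: 1 × 233 = 233
  Σ(formed) = 2611 kJ
ΔH = Σ(broken) − Σ(formed) = 2537 − 2611 = −74 kJ
For 2× the reaction as written: 2 × (−74) = −148 kJ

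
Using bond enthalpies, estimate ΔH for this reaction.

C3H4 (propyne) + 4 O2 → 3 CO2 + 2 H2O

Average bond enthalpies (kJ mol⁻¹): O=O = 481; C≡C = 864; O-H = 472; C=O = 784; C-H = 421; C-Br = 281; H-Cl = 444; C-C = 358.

Bonds broken (reactants):
  C≡C: 1 × 864 = 864
  C-C: 1 × 358 = 358
  C-H: 4 × 421 = 1684
  O=O: 4 × 481 = 1924
  Σ(broken) = 4830 kJ
Bonds formed (products):
  C=O: 6 × 784 = 4704
  O-H: 4 × 472 = 1888
  Σ(formed) = 6592 kJ
ΔH = Σ(broken) − Σ(formed) = 4830 − 6592 = −1762 kJ

ΔH ≈ −1762 kJ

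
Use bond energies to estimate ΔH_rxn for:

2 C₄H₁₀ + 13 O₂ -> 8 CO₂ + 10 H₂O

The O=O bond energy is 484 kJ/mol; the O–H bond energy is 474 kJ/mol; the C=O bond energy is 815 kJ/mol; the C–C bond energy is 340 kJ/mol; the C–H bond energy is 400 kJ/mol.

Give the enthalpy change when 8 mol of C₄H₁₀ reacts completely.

Bonds broken (reactants):
  C–C: 6 × 340 = 2040
  C–H: 20 × 400 = 8000
  O=O: 13 × 484 = 6292
  Σ(broken) = 16332 kJ
Bonds formed (products):
  C=O: 16 × 815 = 13040
  O–H: 20 × 474 = 9480
  Σ(formed) = 22520 kJ
ΔH = Σ(broken) − Σ(formed) = 16332 − 22520 = −6188 kJ
For 4× the reaction as written: 4 × (−6188) = −24752 kJ

ΔH = −24752 kJ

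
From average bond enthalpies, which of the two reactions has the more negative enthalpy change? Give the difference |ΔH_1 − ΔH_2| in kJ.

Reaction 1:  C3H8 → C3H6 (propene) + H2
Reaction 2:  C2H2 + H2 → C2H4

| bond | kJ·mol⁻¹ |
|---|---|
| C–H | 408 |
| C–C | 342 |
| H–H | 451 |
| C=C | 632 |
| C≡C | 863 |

Reaction 1:
  Bonds broken (reactants):
    C–C: 2 × 342 = 684
    C–H: 8 × 408 = 3264
    Σ(broken) = 3948 kJ
  Bonds formed (products):
    C–C: 1 × 342 = 342
    C–H: 6 × 408 = 2448
    C=C: 1 × 632 = 632
    H–H: 1 × 451 = 451
    Σ(formed) = 3873 kJ
  ΔH_1 = 3948 − 3873 = +75 kJ
Reaction 2:
  Bonds broken (reactants):
    C≡C: 1 × 863 = 863
    C–H: 2 × 408 = 816
    H–H: 1 × 451 = 451
    Σ(broken) = 2130 kJ
  Bonds formed (products):
    C–H: 4 × 408 = 1632
    C=C: 1 × 632 = 632
    Σ(formed) = 2264 kJ
  ΔH_2 = 2130 − 2264 = −134 kJ
ΔH_1 − ΔH_2 = +209 kJ, so reaction 2 has the more negative ΔH; |ΔH_1 − ΔH_2| = 209 kJ.

Reaction 2, by 209 kJ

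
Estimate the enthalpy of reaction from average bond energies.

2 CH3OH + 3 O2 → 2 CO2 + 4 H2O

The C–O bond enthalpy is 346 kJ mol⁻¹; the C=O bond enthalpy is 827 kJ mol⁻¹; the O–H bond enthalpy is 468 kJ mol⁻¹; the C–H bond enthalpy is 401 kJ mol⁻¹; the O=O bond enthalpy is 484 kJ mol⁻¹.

ΔH ≈ −1566 kJ

Bonds broken (reactants):
  C–H: 6 × 401 = 2406
  C–O: 2 × 346 = 692
  O–H: 2 × 468 = 936
  O=O: 3 × 484 = 1452
  Σ(broken) = 5486 kJ
Bonds formed (products):
  C=O: 4 × 827 = 3308
  O–H: 8 × 468 = 3744
  Σ(formed) = 7052 kJ
ΔH = Σ(broken) − Σ(formed) = 5486 − 7052 = −1566 kJ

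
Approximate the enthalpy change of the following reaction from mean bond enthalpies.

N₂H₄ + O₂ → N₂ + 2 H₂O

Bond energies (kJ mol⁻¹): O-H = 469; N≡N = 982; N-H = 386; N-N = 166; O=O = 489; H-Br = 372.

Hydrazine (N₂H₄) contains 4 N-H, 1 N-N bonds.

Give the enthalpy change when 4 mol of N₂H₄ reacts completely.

Bonds broken (reactants):
  N-H: 4 × 386 = 1544
  N-N: 1 × 166 = 166
  O=O: 1 × 489 = 489
  Σ(broken) = 2199 kJ
Bonds formed (products):
  N≡N: 1 × 982 = 982
  O-H: 4 × 469 = 1876
  Σ(formed) = 2858 kJ
ΔH = Σ(broken) − Σ(formed) = 2199 − 2858 = −659 kJ
For 4× the reaction as written: 4 × (−659) = −2636 kJ

ΔH = −2636 kJ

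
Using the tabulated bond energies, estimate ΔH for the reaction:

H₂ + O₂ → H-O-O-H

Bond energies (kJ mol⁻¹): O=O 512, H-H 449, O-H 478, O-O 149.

ΔH ≈ −144 kJ

Bonds broken (reactants):
  H-H: 1 × 449 = 449
  O=O: 1 × 512 = 512
  Σ(broken) = 961 kJ
Bonds formed (products):
  O-H: 2 × 478 = 956
  O-O: 1 × 149 = 149
  Σ(formed) = 1105 kJ
ΔH = Σ(broken) − Σ(formed) = 961 − 1105 = −144 kJ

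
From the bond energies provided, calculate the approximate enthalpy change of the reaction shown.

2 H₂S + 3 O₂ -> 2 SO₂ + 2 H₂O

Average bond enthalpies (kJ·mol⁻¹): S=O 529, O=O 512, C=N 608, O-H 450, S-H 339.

Bonds broken (reactants):
  O=O: 3 × 512 = 1536
  S-H: 4 × 339 = 1356
  Σ(broken) = 2892 kJ
Bonds formed (products):
  O-H: 4 × 450 = 1800
  S=O: 4 × 529 = 2116
  Σ(formed) = 3916 kJ
ΔH = Σ(broken) − Σ(formed) = 2892 − 3916 = −1024 kJ

ΔH ≈ −1024 kJ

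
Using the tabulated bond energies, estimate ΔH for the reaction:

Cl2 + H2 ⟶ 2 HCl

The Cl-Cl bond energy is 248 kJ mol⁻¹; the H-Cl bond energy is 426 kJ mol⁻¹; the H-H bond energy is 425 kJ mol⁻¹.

Bonds broken (reactants):
  Cl-Cl: 1 × 248 = 248
  H-H: 1 × 425 = 425
  Σ(broken) = 673 kJ
Bonds formed (products):
  H-Cl: 2 × 426 = 852
  Σ(formed) = 852 kJ
ΔH = Σ(broken) − Σ(formed) = 673 − 852 = −179 kJ

ΔH ≈ −179 kJ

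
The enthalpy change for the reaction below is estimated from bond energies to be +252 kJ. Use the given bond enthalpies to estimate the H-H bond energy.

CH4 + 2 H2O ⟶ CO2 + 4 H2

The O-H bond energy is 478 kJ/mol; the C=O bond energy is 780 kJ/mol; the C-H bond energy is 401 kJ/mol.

Let D be the H-H bond energy.
Σ(broken) = 4×401 + 4×478 = 3516
Σ(formed) = 2×780 + 4×D = 1560 + 4D
ΔH = Σ(broken) − Σ(formed) = (3516) − (1560 + 4D) = +1956 − 4D
Setting this equal to +252 kJ gives 4D = 1704, so D = 426 kJ/mol.

D(H-H) ≈ 426 kJ/mol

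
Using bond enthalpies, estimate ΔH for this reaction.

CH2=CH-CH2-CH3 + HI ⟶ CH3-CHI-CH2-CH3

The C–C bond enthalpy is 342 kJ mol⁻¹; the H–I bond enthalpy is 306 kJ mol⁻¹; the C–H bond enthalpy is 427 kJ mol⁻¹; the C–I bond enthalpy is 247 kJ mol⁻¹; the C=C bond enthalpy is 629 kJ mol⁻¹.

ΔH ≈ −81 kJ

Bonds broken (reactants):
  C–C: 2 × 342 = 684
  C–H: 8 × 427 = 3416
  C=C: 1 × 629 = 629
  H–I: 1 × 306 = 306
  Σ(broken) = 5035 kJ
Bonds formed (products):
  C–C: 3 × 342 = 1026
  C–H: 9 × 427 = 3843
  C–I: 1 × 247 = 247
  Σ(formed) = 5116 kJ
ΔH = Σ(broken) − Σ(formed) = 5035 − 5116 = −81 kJ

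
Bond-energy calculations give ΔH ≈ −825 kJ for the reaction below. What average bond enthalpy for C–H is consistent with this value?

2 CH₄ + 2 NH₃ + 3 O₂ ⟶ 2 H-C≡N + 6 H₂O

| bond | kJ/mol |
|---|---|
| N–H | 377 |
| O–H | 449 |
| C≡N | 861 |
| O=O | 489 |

Let D be the C–H bond energy.
Σ(broken) = 8×D + 6×377 + 3×489 = 3729 + 8D
Σ(formed) = 2×861 + 2×D + 12×449 = 7110 + 2D
ΔH = Σ(broken) − Σ(formed) = (3729 + 8D) − (7110 + 2D) = −3381 + 6D
Setting this equal to −825 kJ gives 6D = 2556, so D = 426 kJ/mol.

D(C–H) ≈ 426 kJ/mol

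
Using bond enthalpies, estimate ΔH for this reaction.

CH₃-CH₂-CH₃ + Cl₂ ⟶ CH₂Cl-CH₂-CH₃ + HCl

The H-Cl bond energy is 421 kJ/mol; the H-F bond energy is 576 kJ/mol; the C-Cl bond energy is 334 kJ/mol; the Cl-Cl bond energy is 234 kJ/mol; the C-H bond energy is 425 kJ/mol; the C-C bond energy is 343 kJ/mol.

Bonds broken (reactants):
  C-C: 2 × 343 = 686
  C-H: 8 × 425 = 3400
  Cl-Cl: 1 × 234 = 234
  Σ(broken) = 4320 kJ
Bonds formed (products):
  C-C: 2 × 343 = 686
  C-Cl: 1 × 334 = 334
  C-H: 7 × 425 = 2975
  H-Cl: 1 × 421 = 421
  Σ(formed) = 4416 kJ
ΔH = Σ(broken) − Σ(formed) = 4320 − 4416 = −96 kJ

ΔH ≈ −96 kJ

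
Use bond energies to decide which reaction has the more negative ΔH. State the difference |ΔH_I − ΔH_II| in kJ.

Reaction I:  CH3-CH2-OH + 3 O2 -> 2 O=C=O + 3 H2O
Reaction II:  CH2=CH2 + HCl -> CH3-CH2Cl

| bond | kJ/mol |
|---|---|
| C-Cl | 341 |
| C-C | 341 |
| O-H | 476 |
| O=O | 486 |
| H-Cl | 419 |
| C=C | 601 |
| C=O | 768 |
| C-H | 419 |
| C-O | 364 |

Reaction I:
  Bonds broken (reactants):
    C-C: 1 × 341 = 341
    C-H: 5 × 419 = 2095
    C-O: 1 × 364 = 364
    O-H: 1 × 476 = 476
    O=O: 3 × 486 = 1458
    Σ(broken) = 4734 kJ
  Bonds formed (products):
    C=O: 4 × 768 = 3072
    O-H: 6 × 476 = 2856
    Σ(formed) = 5928 kJ
  ΔH_I = 4734 − 5928 = −1194 kJ
Reaction II:
  Bonds broken (reactants):
    C-H: 4 × 419 = 1676
    C=C: 1 × 601 = 601
    H-Cl: 1 × 419 = 419
    Σ(broken) = 2696 kJ
  Bonds formed (products):
    C-C: 1 × 341 = 341
    C-Cl: 1 × 341 = 341
    C-H: 5 × 419 = 2095
    Σ(formed) = 2777 kJ
  ΔH_II = 2696 − 2777 = −81 kJ
ΔH_I − ΔH_II = −1113 kJ, so reaction I has the more negative ΔH; |ΔH_I − ΔH_II| = 1113 kJ.

Reaction I, by 1113 kJ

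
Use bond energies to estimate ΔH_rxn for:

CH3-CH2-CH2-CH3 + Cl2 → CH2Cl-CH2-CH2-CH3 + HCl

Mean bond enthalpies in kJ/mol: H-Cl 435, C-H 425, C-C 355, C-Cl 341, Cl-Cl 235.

ΔH ≈ −116 kJ

Bonds broken (reactants):
  C-C: 3 × 355 = 1065
  C-H: 10 × 425 = 4250
  Cl-Cl: 1 × 235 = 235
  Σ(broken) = 5550 kJ
Bonds formed (products):
  C-C: 3 × 355 = 1065
  C-Cl: 1 × 341 = 341
  C-H: 9 × 425 = 3825
  H-Cl: 1 × 435 = 435
  Σ(formed) = 5666 kJ
ΔH = Σ(broken) − Σ(formed) = 5550 − 5666 = −116 kJ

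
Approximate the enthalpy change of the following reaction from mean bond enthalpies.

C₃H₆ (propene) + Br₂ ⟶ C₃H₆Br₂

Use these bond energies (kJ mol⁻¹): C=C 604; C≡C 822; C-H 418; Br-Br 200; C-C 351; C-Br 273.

Bonds broken (reactants):
  Br-Br: 1 × 200 = 200
  C-C: 1 × 351 = 351
  C-H: 6 × 418 = 2508
  C=C: 1 × 604 = 604
  Σ(broken) = 3663 kJ
Bonds formed (products):
  C-Br: 2 × 273 = 546
  C-C: 2 × 351 = 702
  C-H: 6 × 418 = 2508
  Σ(formed) = 3756 kJ
ΔH = Σ(broken) − Σ(formed) = 3663 − 3756 = −93 kJ

ΔH ≈ −93 kJ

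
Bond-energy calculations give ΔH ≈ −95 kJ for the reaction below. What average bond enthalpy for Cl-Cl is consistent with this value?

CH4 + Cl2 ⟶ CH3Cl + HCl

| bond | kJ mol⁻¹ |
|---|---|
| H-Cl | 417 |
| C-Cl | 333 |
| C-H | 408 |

D(Cl-Cl) ≈ 247 kJ/mol

Let D be the Cl-Cl bond energy.
Σ(broken) = 4×408 + 1×D = 1632 + D
Σ(formed) = 1×333 + 3×408 + 1×417 = 1974
ΔH = Σ(broken) − Σ(formed) = (1632 + D) − (1974) = −342 + D
Setting this equal to −95 kJ gives D = 247 kJ/mol.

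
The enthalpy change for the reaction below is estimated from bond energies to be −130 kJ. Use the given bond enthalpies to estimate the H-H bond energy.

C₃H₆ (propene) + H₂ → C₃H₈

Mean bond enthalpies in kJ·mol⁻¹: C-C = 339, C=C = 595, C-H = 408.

D(H-H) ≈ 430 kJ/mol

Let D be the H-H bond energy.
Σ(broken) = 1×339 + 6×408 + 1×595 + 1×D = 3382 + D
Σ(formed) = 2×339 + 8×408 = 3942
ΔH = Σ(broken) − Σ(formed) = (3382 + D) − (3942) = −560 + D
Setting this equal to −130 kJ gives D = 430 kJ/mol.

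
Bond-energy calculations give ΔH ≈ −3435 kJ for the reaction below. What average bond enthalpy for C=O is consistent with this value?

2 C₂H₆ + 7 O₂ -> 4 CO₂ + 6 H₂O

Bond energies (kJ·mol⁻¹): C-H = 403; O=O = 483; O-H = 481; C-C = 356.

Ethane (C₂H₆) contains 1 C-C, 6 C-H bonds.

D(C=O) ≈ 824 kJ/mol

Let D be the C=O bond energy.
Σ(broken) = 2×356 + 12×403 + 7×483 = 8929
Σ(formed) = 8×D + 12×481 = 5772 + 8D
ΔH = Σ(broken) − Σ(formed) = (8929) − (5772 + 8D) = +3157 − 8D
Setting this equal to −3435 kJ gives 8D = 6592, so D = 824 kJ/mol.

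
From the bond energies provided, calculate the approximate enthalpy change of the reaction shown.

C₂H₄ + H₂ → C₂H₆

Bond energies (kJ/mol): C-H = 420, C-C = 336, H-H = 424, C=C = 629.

ΔH ≈ −123 kJ

Bonds broken (reactants):
  C-H: 4 × 420 = 1680
  C=C: 1 × 629 = 629
  H-H: 1 × 424 = 424
  Σ(broken) = 2733 kJ
Bonds formed (products):
  C-C: 1 × 336 = 336
  C-H: 6 × 420 = 2520
  Σ(formed) = 2856 kJ
ΔH = Σ(broken) − Σ(formed) = 2733 − 2856 = −123 kJ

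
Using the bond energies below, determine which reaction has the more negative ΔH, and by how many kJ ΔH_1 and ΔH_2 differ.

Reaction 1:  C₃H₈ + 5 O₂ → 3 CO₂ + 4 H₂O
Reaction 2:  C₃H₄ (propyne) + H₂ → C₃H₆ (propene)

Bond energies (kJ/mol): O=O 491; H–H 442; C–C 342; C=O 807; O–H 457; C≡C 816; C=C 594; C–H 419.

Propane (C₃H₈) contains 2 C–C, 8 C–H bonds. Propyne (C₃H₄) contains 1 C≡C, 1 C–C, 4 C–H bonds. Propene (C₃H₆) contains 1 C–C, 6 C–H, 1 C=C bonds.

Reaction 1, by 1833 kJ

Reaction 1:
  Bonds broken (reactants):
    C–C: 2 × 342 = 684
    C–H: 8 × 419 = 3352
    O=O: 5 × 491 = 2455
    Σ(broken) = 6491 kJ
  Bonds formed (products):
    C=O: 6 × 807 = 4842
    O–H: 8 × 457 = 3656
    Σ(formed) = 8498 kJ
  ΔH_1 = 6491 − 8498 = −2007 kJ
Reaction 2:
  Bonds broken (reactants):
    C≡C: 1 × 816 = 816
    C–C: 1 × 342 = 342
    C–H: 4 × 419 = 1676
    H–H: 1 × 442 = 442
    Σ(broken) = 3276 kJ
  Bonds formed (products):
    C–C: 1 × 342 = 342
    C–H: 6 × 419 = 2514
    C=C: 1 × 594 = 594
    Σ(formed) = 3450 kJ
  ΔH_2 = 3276 − 3450 = −174 kJ
ΔH_1 − ΔH_2 = −1833 kJ, so reaction 1 has the more negative ΔH; |ΔH_1 − ΔH_2| = 1833 kJ.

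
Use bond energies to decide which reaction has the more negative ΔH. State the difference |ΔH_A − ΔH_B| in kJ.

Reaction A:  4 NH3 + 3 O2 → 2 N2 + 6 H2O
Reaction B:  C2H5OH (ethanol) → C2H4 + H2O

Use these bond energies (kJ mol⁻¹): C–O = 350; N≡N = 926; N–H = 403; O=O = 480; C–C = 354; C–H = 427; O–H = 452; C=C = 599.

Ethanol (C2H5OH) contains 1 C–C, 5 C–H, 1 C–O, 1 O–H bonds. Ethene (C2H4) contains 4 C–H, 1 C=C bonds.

Reaction A:
  Bonds broken (reactants):
    N–H: 12 × 403 = 4836
    O=O: 3 × 480 = 1440
    Σ(broken) = 6276 kJ
  Bonds formed (products):
    N≡N: 2 × 926 = 1852
    O–H: 12 × 452 = 5424
    Σ(formed) = 7276 kJ
  ΔH_A = 6276 − 7276 = −1000 kJ
Reaction B:
  Bonds broken (reactants):
    C–C: 1 × 354 = 354
    C–H: 5 × 427 = 2135
    C–O: 1 × 350 = 350
    O–H: 1 × 452 = 452
    Σ(broken) = 3291 kJ
  Bonds formed (products):
    C–H: 4 × 427 = 1708
    C=C: 1 × 599 = 599
    O–H: 2 × 452 = 904
    Σ(formed) = 3211 kJ
  ΔH_B = 3291 − 3211 = +80 kJ
ΔH_A − ΔH_B = −1080 kJ, so reaction A has the more negative ΔH; |ΔH_A − ΔH_B| = 1080 kJ.

Reaction A, by 1080 kJ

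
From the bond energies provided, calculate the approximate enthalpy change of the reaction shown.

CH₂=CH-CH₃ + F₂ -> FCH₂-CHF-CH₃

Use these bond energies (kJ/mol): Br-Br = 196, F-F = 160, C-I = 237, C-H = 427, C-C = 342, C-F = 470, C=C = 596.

Bonds broken (reactants):
  C-C: 1 × 342 = 342
  C-H: 6 × 427 = 2562
  C=C: 1 × 596 = 596
  F-F: 1 × 160 = 160
  Σ(broken) = 3660 kJ
Bonds formed (products):
  C-C: 2 × 342 = 684
  C-F: 2 × 470 = 940
  C-H: 6 × 427 = 2562
  Σ(formed) = 4186 kJ
ΔH = Σ(broken) − Σ(formed) = 3660 − 4186 = −526 kJ

ΔH ≈ −526 kJ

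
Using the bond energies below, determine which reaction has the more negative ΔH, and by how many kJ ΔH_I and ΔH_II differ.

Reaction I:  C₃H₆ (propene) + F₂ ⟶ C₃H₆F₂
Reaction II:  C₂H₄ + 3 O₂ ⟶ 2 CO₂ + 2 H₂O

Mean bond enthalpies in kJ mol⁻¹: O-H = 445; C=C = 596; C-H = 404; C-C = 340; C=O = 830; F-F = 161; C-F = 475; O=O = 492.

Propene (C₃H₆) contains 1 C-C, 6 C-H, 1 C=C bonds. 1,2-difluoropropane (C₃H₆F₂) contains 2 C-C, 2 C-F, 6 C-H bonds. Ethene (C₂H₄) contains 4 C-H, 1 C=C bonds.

Reaction II, by 879 kJ

Reaction I:
  Bonds broken (reactants):
    C-C: 1 × 340 = 340
    C-H: 6 × 404 = 2424
    C=C: 1 × 596 = 596
    F-F: 1 × 161 = 161
    Σ(broken) = 3521 kJ
  Bonds formed (products):
    C-C: 2 × 340 = 680
    C-F: 2 × 475 = 950
    C-H: 6 × 404 = 2424
    Σ(formed) = 4054 kJ
  ΔH_I = 3521 − 4054 = −533 kJ
Reaction II:
  Bonds broken (reactants):
    C-H: 4 × 404 = 1616
    C=C: 1 × 596 = 596
    O=O: 3 × 492 = 1476
    Σ(broken) = 3688 kJ
  Bonds formed (products):
    C=O: 4 × 830 = 3320
    O-H: 4 × 445 = 1780
    Σ(formed) = 5100 kJ
  ΔH_II = 3688 − 5100 = −1412 kJ
ΔH_I − ΔH_II = +879 kJ, so reaction II has the more negative ΔH; |ΔH_I − ΔH_II| = 879 kJ.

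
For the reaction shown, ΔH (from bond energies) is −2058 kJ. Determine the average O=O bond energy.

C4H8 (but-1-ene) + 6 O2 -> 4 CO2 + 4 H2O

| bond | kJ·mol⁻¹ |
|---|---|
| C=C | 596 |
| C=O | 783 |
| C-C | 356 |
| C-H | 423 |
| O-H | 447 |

D(O=O) ≈ 515 kJ/mol

Let D be the O=O bond energy.
Σ(broken) = 2×356 + 8×423 + 1×596 + 6×D = 4692 + 6D
Σ(formed) = 8×783 + 8×447 = 9840
ΔH = Σ(broken) − Σ(formed) = (4692 + 6D) − (9840) = −5148 + 6D
Setting this equal to −2058 kJ gives 6D = 3090, so D = 515 kJ/mol.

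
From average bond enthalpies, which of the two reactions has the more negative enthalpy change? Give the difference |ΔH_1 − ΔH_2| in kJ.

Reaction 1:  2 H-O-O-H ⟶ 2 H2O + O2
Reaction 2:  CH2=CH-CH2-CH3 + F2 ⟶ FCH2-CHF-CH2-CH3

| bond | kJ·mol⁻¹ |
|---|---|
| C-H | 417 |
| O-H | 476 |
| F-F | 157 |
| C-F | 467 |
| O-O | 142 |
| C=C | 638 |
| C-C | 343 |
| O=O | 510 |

Reaction 1:
  Bonds broken (reactants):
    O-H: 4 × 476 = 1904
    O-O: 2 × 142 = 284
    Σ(broken) = 2188 kJ
  Bonds formed (products):
    O-H: 4 × 476 = 1904
    O=O: 1 × 510 = 510
    Σ(formed) = 2414 kJ
  ΔH_1 = 2188 − 2414 = −226 kJ
Reaction 2:
  Bonds broken (reactants):
    C-C: 2 × 343 = 686
    C-H: 8 × 417 = 3336
    C=C: 1 × 638 = 638
    F-F: 1 × 157 = 157
    Σ(broken) = 4817 kJ
  Bonds formed (products):
    C-C: 3 × 343 = 1029
    C-F: 2 × 467 = 934
    C-H: 8 × 417 = 3336
    Σ(formed) = 5299 kJ
  ΔH_2 = 4817 − 5299 = −482 kJ
ΔH_1 − ΔH_2 = +256 kJ, so reaction 2 has the more negative ΔH; |ΔH_1 − ΔH_2| = 256 kJ.

Reaction 2, by 256 kJ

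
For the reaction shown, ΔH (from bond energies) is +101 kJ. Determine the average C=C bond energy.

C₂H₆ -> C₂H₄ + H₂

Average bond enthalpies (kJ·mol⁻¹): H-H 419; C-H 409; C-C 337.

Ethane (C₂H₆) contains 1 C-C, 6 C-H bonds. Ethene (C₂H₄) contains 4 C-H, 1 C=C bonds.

D(C=C) ≈ 635 kJ/mol

Let D be the C=C bond energy.
Σ(broken) = 1×337 + 6×409 = 2791
Σ(formed) = 4×409 + 1×D + 1×419 = 2055 + D
ΔH = Σ(broken) − Σ(formed) = (2791) − (2055 + D) = +736 − D
Setting this equal to +101 kJ gives D = 635 kJ/mol.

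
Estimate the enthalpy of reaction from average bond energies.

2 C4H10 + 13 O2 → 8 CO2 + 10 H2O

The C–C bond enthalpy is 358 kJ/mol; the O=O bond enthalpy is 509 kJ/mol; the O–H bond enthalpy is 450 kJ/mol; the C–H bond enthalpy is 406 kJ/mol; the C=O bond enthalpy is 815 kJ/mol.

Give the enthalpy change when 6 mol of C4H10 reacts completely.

Bonds broken (reactants):
  C–C: 6 × 358 = 2148
  C–H: 20 × 406 = 8120
  O=O: 13 × 509 = 6617
  Σ(broken) = 16885 kJ
Bonds formed (products):
  C=O: 16 × 815 = 13040
  O–H: 20 × 450 = 9000
  Σ(formed) = 22040 kJ
ΔH = Σ(broken) − Σ(formed) = 16885 − 22040 = −5155 kJ
For 3× the reaction as written: 3 × (−5155) = −15465 kJ

ΔH = −15465 kJ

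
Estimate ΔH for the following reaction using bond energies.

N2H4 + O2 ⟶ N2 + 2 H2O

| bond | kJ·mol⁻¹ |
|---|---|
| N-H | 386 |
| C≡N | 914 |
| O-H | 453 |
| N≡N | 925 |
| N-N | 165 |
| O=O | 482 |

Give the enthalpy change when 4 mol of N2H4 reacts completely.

Bonds broken (reactants):
  N-H: 4 × 386 = 1544
  N-N: 1 × 165 = 165
  O=O: 1 × 482 = 482
  Σ(broken) = 2191 kJ
Bonds formed (products):
  N≡N: 1 × 925 = 925
  O-H: 4 × 453 = 1812
  Σ(formed) = 2737 kJ
ΔH = Σ(broken) − Σ(formed) = 2191 − 2737 = −546 kJ
For 4× the reaction as written: 4 × (−546) = −2184 kJ

ΔH = −2184 kJ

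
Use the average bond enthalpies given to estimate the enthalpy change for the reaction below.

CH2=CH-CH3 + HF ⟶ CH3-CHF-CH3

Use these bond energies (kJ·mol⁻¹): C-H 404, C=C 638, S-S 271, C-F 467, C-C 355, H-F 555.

Bonds broken (reactants):
  C-C: 1 × 355 = 355
  C-H: 6 × 404 = 2424
  C=C: 1 × 638 = 638
  H-F: 1 × 555 = 555
  Σ(broken) = 3972 kJ
Bonds formed (products):
  C-C: 2 × 355 = 710
  C-F: 1 × 467 = 467
  C-H: 7 × 404 = 2828
  Σ(formed) = 4005 kJ
ΔH = Σ(broken) − Σ(formed) = 3972 − 4005 = −33 kJ

ΔH ≈ −33 kJ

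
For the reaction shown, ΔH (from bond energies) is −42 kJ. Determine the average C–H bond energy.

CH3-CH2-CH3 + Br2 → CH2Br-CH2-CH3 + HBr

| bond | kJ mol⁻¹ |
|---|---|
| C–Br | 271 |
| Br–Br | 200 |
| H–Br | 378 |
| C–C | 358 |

Let D be the C–H bond energy.
Σ(broken) = 1×200 + 2×358 + 8×D = 916 + 8D
Σ(formed) = 1×271 + 2×358 + 7×D + 1×378 = 1365 + 7D
ΔH = Σ(broken) − Σ(formed) = (916 + 8D) − (1365 + 7D) = −449 + D
Setting this equal to −42 kJ gives D = 407 kJ/mol.

D(C–H) ≈ 407 kJ/mol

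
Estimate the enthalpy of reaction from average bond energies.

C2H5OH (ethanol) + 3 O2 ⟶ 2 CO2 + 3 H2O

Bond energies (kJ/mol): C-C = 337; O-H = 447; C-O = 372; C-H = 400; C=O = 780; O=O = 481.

Bonds broken (reactants):
  C-C: 1 × 337 = 337
  C-H: 5 × 400 = 2000
  C-O: 1 × 372 = 372
  O-H: 1 × 447 = 447
  O=O: 3 × 481 = 1443
  Σ(broken) = 4599 kJ
Bonds formed (products):
  C=O: 4 × 780 = 3120
  O-H: 6 × 447 = 2682
  Σ(formed) = 5802 kJ
ΔH = Σ(broken) − Σ(formed) = 4599 − 5802 = −1203 kJ

ΔH ≈ −1203 kJ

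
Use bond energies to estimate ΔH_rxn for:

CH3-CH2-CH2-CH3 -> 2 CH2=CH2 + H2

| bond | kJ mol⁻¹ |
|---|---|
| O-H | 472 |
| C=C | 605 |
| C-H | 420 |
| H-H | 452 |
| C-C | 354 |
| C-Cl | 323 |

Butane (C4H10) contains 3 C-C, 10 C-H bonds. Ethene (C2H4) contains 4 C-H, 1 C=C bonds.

Bonds broken (reactants):
  C-C: 3 × 354 = 1062
  C-H: 10 × 420 = 4200
  Σ(broken) = 5262 kJ
Bonds formed (products):
  C-H: 8 × 420 = 3360
  C=C: 2 × 605 = 1210
  H-H: 1 × 452 = 452
  Σ(formed) = 5022 kJ
ΔH = Σ(broken) − Σ(formed) = 5262 − 5022 = +240 kJ

ΔH ≈ +240 kJ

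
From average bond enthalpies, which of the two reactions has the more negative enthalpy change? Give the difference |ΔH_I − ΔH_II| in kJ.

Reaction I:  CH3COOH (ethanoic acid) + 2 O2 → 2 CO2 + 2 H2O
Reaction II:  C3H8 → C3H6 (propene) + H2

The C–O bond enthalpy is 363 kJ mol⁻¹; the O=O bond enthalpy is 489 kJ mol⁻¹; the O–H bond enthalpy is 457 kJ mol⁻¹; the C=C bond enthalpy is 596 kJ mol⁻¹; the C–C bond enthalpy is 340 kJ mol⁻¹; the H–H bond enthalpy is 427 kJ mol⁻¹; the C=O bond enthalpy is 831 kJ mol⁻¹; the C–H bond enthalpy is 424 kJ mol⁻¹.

Reaction I:
  Bonds broken (reactants):
    C–C: 1 × 340 = 340
    C–H: 3 × 424 = 1272
    C–O: 1 × 363 = 363
    C=O: 1 × 831 = 831
    O–H: 1 × 457 = 457
    O=O: 2 × 489 = 978
    Σ(broken) = 4241 kJ
  Bonds formed (products):
    C=O: 4 × 831 = 3324
    O–H: 4 × 457 = 1828
    Σ(formed) = 5152 kJ
  ΔH_I = 4241 − 5152 = −911 kJ
Reaction II:
  Bonds broken (reactants):
    C–C: 2 × 340 = 680
    C–H: 8 × 424 = 3392
    Σ(broken) = 4072 kJ
  Bonds formed (products):
    C–C: 1 × 340 = 340
    C–H: 6 × 424 = 2544
    C=C: 1 × 596 = 596
    H–H: 1 × 427 = 427
    Σ(formed) = 3907 kJ
  ΔH_II = 4072 − 3907 = +165 kJ
ΔH_I − ΔH_II = −1076 kJ, so reaction I has the more negative ΔH; |ΔH_I − ΔH_II| = 1076 kJ.

Reaction I, by 1076 kJ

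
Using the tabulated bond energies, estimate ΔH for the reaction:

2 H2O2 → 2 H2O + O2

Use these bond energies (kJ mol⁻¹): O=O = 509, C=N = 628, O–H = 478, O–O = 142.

Bonds broken (reactants):
  O–H: 4 × 478 = 1912
  O–O: 2 × 142 = 284
  Σ(broken) = 2196 kJ
Bonds formed (products):
  O–H: 4 × 478 = 1912
  O=O: 1 × 509 = 509
  Σ(formed) = 2421 kJ
ΔH = Σ(broken) − Σ(formed) = 2196 − 2421 = −225 kJ

ΔH ≈ −225 kJ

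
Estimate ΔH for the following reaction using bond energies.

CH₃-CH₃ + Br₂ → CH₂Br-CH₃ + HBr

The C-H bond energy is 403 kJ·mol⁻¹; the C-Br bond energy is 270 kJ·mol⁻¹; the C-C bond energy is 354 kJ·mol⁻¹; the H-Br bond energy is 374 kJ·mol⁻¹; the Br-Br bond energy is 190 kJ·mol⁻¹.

Bonds broken (reactants):
  Br-Br: 1 × 190 = 190
  C-C: 1 × 354 = 354
  C-H: 6 × 403 = 2418
  Σ(broken) = 2962 kJ
Bonds formed (products):
  C-Br: 1 × 270 = 270
  C-C: 1 × 354 = 354
  C-H: 5 × 403 = 2015
  H-Br: 1 × 374 = 374
  Σ(formed) = 3013 kJ
ΔH = Σ(broken) − Σ(formed) = 2962 − 3013 = −51 kJ

ΔH ≈ −51 kJ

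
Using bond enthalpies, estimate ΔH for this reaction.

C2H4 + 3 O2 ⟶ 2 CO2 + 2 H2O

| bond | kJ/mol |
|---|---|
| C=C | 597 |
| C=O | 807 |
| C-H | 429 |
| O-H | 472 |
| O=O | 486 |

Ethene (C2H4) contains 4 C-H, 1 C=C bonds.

ΔH ≈ −1345 kJ

Bonds broken (reactants):
  C-H: 4 × 429 = 1716
  C=C: 1 × 597 = 597
  O=O: 3 × 486 = 1458
  Σ(broken) = 3771 kJ
Bonds formed (products):
  C=O: 4 × 807 = 3228
  O-H: 4 × 472 = 1888
  Σ(formed) = 5116 kJ
ΔH = Σ(broken) − Σ(formed) = 3771 − 5116 = −1345 kJ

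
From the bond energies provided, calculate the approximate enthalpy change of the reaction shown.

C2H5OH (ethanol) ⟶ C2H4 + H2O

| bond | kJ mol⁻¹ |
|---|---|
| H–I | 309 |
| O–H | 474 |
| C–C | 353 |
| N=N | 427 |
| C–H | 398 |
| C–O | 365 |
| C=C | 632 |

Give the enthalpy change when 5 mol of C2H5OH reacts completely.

ΔH = +50 kJ

Bonds broken (reactants):
  C–C: 1 × 353 = 353
  C–H: 5 × 398 = 1990
  C–O: 1 × 365 = 365
  O–H: 1 × 474 = 474
  Σ(broken) = 3182 kJ
Bonds formed (products):
  C–H: 4 × 398 = 1592
  C=C: 1 × 632 = 632
  O–H: 2 × 474 = 948
  Σ(formed) = 3172 kJ
ΔH = Σ(broken) − Σ(formed) = 3182 − 3172 = +10 kJ
For 5× the reaction as written: 5 × (+10) = +50 kJ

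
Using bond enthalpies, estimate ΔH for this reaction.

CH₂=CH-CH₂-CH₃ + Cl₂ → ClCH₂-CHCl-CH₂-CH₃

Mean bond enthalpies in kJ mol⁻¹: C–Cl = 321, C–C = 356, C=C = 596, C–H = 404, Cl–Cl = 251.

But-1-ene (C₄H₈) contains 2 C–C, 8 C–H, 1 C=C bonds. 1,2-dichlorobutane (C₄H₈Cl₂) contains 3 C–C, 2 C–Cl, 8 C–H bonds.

Bonds broken (reactants):
  C–C: 2 × 356 = 712
  C–H: 8 × 404 = 3232
  C=C: 1 × 596 = 596
  Cl–Cl: 1 × 251 = 251
  Σ(broken) = 4791 kJ
Bonds formed (products):
  C–C: 3 × 356 = 1068
  C–Cl: 2 × 321 = 642
  C–H: 8 × 404 = 3232
  Σ(formed) = 4942 kJ
ΔH = Σ(broken) − Σ(formed) = 4791 − 4942 = −151 kJ

ΔH ≈ −151 kJ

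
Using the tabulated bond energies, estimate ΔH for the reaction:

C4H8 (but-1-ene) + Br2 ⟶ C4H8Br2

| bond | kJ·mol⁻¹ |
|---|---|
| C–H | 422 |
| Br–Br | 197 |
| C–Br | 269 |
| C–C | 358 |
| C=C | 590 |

ΔH ≈ −109 kJ

Bonds broken (reactants):
  Br–Br: 1 × 197 = 197
  C–C: 2 × 358 = 716
  C–H: 8 × 422 = 3376
  C=C: 1 × 590 = 590
  Σ(broken) = 4879 kJ
Bonds formed (products):
  C–Br: 2 × 269 = 538
  C–C: 3 × 358 = 1074
  C–H: 8 × 422 = 3376
  Σ(formed) = 4988 kJ
ΔH = Σ(broken) − Σ(formed) = 4879 − 4988 = −109 kJ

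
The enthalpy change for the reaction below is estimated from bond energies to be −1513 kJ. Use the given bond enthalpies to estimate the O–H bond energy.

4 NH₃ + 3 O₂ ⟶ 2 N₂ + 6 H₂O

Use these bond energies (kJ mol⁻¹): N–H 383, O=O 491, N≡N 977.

D(O–H) ≈ 469 kJ/mol

Let D be the O–H bond energy.
Σ(broken) = 12×383 + 3×491 = 6069
Σ(formed) = 2×977 + 12×D = 1954 + 12D
ΔH = Σ(broken) − Σ(formed) = (6069) − (1954 + 12D) = +4115 − 12D
Setting this equal to −1513 kJ gives 12D = 5628, so D = 469 kJ/mol.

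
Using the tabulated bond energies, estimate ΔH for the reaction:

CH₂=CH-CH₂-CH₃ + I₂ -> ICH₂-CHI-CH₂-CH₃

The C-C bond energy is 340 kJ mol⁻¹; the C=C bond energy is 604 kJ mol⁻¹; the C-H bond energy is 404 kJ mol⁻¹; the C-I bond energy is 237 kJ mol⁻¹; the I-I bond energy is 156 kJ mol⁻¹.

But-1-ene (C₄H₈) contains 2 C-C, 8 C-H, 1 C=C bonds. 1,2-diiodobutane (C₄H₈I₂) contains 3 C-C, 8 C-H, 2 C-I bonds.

ΔH ≈ −54 kJ

Bonds broken (reactants):
  C-C: 2 × 340 = 680
  C-H: 8 × 404 = 3232
  C=C: 1 × 604 = 604
  I-I: 1 × 156 = 156
  Σ(broken) = 4672 kJ
Bonds formed (products):
  C-C: 3 × 340 = 1020
  C-H: 8 × 404 = 3232
  C-I: 2 × 237 = 474
  Σ(formed) = 4726 kJ
ΔH = Σ(broken) − Σ(formed) = 4672 − 4726 = −54 kJ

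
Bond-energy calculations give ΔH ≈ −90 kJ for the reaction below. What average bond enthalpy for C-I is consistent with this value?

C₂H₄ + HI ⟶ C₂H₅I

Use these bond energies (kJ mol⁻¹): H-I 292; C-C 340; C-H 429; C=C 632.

Let D be the C-I bond energy.
Σ(broken) = 4×429 + 1×632 + 1×292 = 2640
Σ(formed) = 1×340 + 5×429 + 1×D = 2485 + D
ΔH = Σ(broken) − Σ(formed) = (2640) − (2485 + D) = +155 − D
Setting this equal to −90 kJ gives D = 245 kJ/mol.

D(C-I) ≈ 245 kJ/mol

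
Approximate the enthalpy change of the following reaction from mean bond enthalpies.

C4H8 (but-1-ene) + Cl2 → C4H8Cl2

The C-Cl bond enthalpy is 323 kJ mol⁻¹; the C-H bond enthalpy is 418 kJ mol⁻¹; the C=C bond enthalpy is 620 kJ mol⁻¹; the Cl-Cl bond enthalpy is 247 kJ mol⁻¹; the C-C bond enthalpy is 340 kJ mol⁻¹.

Bonds broken (reactants):
  C-C: 2 × 340 = 680
  C-H: 8 × 418 = 3344
  C=C: 1 × 620 = 620
  Cl-Cl: 1 × 247 = 247
  Σ(broken) = 4891 kJ
Bonds formed (products):
  C-C: 3 × 340 = 1020
  C-Cl: 2 × 323 = 646
  C-H: 8 × 418 = 3344
  Σ(formed) = 5010 kJ
ΔH = Σ(broken) − Σ(formed) = 4891 − 5010 = −119 kJ

ΔH ≈ −119 kJ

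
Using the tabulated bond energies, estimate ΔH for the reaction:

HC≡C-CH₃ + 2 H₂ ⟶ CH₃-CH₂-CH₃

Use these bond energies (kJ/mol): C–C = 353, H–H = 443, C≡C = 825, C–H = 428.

ΔH ≈ −354 kJ

Bonds broken (reactants):
  C≡C: 1 × 825 = 825
  C–C: 1 × 353 = 353
  C–H: 4 × 428 = 1712
  H–H: 2 × 443 = 886
  Σ(broken) = 3776 kJ
Bonds formed (products):
  C–C: 2 × 353 = 706
  C–H: 8 × 428 = 3424
  Σ(formed) = 4130 kJ
ΔH = Σ(broken) − Σ(formed) = 3776 − 4130 = −354 kJ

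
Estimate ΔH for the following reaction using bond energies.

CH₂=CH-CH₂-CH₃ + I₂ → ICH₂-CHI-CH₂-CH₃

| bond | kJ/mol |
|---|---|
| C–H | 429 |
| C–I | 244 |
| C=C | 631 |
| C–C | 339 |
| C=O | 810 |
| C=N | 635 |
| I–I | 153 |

ΔH ≈ −43 kJ

Bonds broken (reactants):
  C–C: 2 × 339 = 678
  C–H: 8 × 429 = 3432
  C=C: 1 × 631 = 631
  I–I: 1 × 153 = 153
  Σ(broken) = 4894 kJ
Bonds formed (products):
  C–C: 3 × 339 = 1017
  C–H: 8 × 429 = 3432
  C–I: 2 × 244 = 488
  Σ(formed) = 4937 kJ
ΔH = Σ(broken) − Σ(formed) = 4894 − 4937 = −43 kJ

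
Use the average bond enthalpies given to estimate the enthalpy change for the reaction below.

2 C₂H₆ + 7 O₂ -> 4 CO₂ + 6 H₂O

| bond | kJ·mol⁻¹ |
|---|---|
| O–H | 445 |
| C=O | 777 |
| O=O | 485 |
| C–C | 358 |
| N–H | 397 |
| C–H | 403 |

Bonds broken (reactants):
  C–C: 2 × 358 = 716
  C–H: 12 × 403 = 4836
  O=O: 7 × 485 = 3395
  Σ(broken) = 8947 kJ
Bonds formed (products):
  C=O: 8 × 777 = 6216
  O–H: 12 × 445 = 5340
  Σ(formed) = 11556 kJ
ΔH = Σ(broken) − Σ(formed) = 8947 − 11556 = −2609 kJ

ΔH ≈ −2609 kJ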